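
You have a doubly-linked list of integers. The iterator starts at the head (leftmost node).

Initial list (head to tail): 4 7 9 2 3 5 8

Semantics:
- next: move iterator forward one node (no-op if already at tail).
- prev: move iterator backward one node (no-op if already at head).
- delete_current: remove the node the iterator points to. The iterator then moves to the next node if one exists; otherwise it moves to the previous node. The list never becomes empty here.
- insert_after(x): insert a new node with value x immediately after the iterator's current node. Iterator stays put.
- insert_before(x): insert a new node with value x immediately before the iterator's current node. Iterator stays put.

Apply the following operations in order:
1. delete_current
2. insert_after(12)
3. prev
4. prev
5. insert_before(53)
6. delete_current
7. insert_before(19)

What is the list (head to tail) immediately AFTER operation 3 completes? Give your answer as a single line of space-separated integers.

Answer: 7 12 9 2 3 5 8

Derivation:
After 1 (delete_current): list=[7, 9, 2, 3, 5, 8] cursor@7
After 2 (insert_after(12)): list=[7, 12, 9, 2, 3, 5, 8] cursor@7
After 3 (prev): list=[7, 12, 9, 2, 3, 5, 8] cursor@7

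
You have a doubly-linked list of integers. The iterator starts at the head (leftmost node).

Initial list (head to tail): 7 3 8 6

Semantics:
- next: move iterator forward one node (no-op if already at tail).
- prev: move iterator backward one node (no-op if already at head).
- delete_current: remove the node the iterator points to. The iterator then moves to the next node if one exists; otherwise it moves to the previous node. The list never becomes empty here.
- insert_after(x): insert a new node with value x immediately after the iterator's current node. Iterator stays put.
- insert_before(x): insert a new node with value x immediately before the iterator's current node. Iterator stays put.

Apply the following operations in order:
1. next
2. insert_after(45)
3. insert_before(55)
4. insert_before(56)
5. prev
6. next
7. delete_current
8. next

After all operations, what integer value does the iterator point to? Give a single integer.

After 1 (next): list=[7, 3, 8, 6] cursor@3
After 2 (insert_after(45)): list=[7, 3, 45, 8, 6] cursor@3
After 3 (insert_before(55)): list=[7, 55, 3, 45, 8, 6] cursor@3
After 4 (insert_before(56)): list=[7, 55, 56, 3, 45, 8, 6] cursor@3
After 5 (prev): list=[7, 55, 56, 3, 45, 8, 6] cursor@56
After 6 (next): list=[7, 55, 56, 3, 45, 8, 6] cursor@3
After 7 (delete_current): list=[7, 55, 56, 45, 8, 6] cursor@45
After 8 (next): list=[7, 55, 56, 45, 8, 6] cursor@8

Answer: 8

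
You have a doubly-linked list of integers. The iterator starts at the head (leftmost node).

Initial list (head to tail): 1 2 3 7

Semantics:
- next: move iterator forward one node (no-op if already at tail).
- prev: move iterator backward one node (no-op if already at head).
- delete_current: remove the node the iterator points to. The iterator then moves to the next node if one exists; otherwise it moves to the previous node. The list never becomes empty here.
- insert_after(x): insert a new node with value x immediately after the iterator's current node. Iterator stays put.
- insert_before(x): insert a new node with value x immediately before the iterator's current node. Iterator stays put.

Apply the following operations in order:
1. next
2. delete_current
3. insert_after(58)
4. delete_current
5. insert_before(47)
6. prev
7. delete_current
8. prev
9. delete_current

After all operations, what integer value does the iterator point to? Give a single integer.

After 1 (next): list=[1, 2, 3, 7] cursor@2
After 2 (delete_current): list=[1, 3, 7] cursor@3
After 3 (insert_after(58)): list=[1, 3, 58, 7] cursor@3
After 4 (delete_current): list=[1, 58, 7] cursor@58
After 5 (insert_before(47)): list=[1, 47, 58, 7] cursor@58
After 6 (prev): list=[1, 47, 58, 7] cursor@47
After 7 (delete_current): list=[1, 58, 7] cursor@58
After 8 (prev): list=[1, 58, 7] cursor@1
After 9 (delete_current): list=[58, 7] cursor@58

Answer: 58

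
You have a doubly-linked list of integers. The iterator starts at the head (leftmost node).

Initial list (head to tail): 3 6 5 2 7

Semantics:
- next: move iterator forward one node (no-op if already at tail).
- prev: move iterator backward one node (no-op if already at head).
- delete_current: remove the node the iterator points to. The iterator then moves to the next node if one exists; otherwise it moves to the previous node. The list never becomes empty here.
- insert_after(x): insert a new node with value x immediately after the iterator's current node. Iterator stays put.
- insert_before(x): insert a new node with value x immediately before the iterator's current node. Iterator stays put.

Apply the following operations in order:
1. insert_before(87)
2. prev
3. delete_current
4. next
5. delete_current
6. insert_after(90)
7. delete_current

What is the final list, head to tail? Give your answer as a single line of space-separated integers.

Answer: 3 90 2 7

Derivation:
After 1 (insert_before(87)): list=[87, 3, 6, 5, 2, 7] cursor@3
After 2 (prev): list=[87, 3, 6, 5, 2, 7] cursor@87
After 3 (delete_current): list=[3, 6, 5, 2, 7] cursor@3
After 4 (next): list=[3, 6, 5, 2, 7] cursor@6
After 5 (delete_current): list=[3, 5, 2, 7] cursor@5
After 6 (insert_after(90)): list=[3, 5, 90, 2, 7] cursor@5
After 7 (delete_current): list=[3, 90, 2, 7] cursor@90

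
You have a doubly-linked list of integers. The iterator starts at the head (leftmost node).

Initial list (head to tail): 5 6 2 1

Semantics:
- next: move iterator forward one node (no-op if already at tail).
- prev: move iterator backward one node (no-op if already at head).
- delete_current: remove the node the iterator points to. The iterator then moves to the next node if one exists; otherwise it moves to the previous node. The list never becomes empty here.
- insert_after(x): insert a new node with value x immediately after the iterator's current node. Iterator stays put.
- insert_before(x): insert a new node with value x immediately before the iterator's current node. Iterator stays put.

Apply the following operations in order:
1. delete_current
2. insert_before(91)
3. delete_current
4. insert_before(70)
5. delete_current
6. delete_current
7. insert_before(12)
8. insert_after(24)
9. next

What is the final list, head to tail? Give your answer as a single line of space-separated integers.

Answer: 91 12 70 24

Derivation:
After 1 (delete_current): list=[6, 2, 1] cursor@6
After 2 (insert_before(91)): list=[91, 6, 2, 1] cursor@6
After 3 (delete_current): list=[91, 2, 1] cursor@2
After 4 (insert_before(70)): list=[91, 70, 2, 1] cursor@2
After 5 (delete_current): list=[91, 70, 1] cursor@1
After 6 (delete_current): list=[91, 70] cursor@70
After 7 (insert_before(12)): list=[91, 12, 70] cursor@70
After 8 (insert_after(24)): list=[91, 12, 70, 24] cursor@70
After 9 (next): list=[91, 12, 70, 24] cursor@24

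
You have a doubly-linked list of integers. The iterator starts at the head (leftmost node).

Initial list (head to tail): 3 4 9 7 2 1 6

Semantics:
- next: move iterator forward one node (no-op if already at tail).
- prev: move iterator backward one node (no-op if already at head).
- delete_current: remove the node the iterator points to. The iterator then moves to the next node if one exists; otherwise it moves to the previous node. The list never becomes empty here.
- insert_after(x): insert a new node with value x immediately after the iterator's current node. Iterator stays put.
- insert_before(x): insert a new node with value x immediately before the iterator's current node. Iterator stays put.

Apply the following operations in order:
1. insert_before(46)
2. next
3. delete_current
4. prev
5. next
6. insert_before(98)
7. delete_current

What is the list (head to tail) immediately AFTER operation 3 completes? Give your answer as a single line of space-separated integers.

After 1 (insert_before(46)): list=[46, 3, 4, 9, 7, 2, 1, 6] cursor@3
After 2 (next): list=[46, 3, 4, 9, 7, 2, 1, 6] cursor@4
After 3 (delete_current): list=[46, 3, 9, 7, 2, 1, 6] cursor@9

Answer: 46 3 9 7 2 1 6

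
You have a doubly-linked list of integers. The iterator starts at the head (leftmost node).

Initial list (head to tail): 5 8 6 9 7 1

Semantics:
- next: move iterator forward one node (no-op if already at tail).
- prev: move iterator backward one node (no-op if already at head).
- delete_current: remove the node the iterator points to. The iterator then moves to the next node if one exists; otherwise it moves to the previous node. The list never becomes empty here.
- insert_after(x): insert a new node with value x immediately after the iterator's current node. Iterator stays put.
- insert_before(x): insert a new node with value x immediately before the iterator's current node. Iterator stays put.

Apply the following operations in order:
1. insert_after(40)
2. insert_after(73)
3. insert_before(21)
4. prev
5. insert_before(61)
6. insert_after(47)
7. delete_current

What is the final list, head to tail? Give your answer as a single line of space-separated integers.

After 1 (insert_after(40)): list=[5, 40, 8, 6, 9, 7, 1] cursor@5
After 2 (insert_after(73)): list=[5, 73, 40, 8, 6, 9, 7, 1] cursor@5
After 3 (insert_before(21)): list=[21, 5, 73, 40, 8, 6, 9, 7, 1] cursor@5
After 4 (prev): list=[21, 5, 73, 40, 8, 6, 9, 7, 1] cursor@21
After 5 (insert_before(61)): list=[61, 21, 5, 73, 40, 8, 6, 9, 7, 1] cursor@21
After 6 (insert_after(47)): list=[61, 21, 47, 5, 73, 40, 8, 6, 9, 7, 1] cursor@21
After 7 (delete_current): list=[61, 47, 5, 73, 40, 8, 6, 9, 7, 1] cursor@47

Answer: 61 47 5 73 40 8 6 9 7 1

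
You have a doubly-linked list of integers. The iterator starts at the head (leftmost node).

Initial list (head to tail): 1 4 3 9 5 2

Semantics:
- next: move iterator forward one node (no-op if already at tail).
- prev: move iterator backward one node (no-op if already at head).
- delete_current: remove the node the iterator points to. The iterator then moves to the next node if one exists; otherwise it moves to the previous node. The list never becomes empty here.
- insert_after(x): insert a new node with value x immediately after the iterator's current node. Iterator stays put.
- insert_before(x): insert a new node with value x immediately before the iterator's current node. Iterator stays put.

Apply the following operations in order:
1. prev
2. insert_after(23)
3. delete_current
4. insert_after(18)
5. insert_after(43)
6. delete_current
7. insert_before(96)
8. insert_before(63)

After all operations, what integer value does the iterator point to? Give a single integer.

After 1 (prev): list=[1, 4, 3, 9, 5, 2] cursor@1
After 2 (insert_after(23)): list=[1, 23, 4, 3, 9, 5, 2] cursor@1
After 3 (delete_current): list=[23, 4, 3, 9, 5, 2] cursor@23
After 4 (insert_after(18)): list=[23, 18, 4, 3, 9, 5, 2] cursor@23
After 5 (insert_after(43)): list=[23, 43, 18, 4, 3, 9, 5, 2] cursor@23
After 6 (delete_current): list=[43, 18, 4, 3, 9, 5, 2] cursor@43
After 7 (insert_before(96)): list=[96, 43, 18, 4, 3, 9, 5, 2] cursor@43
After 8 (insert_before(63)): list=[96, 63, 43, 18, 4, 3, 9, 5, 2] cursor@43

Answer: 43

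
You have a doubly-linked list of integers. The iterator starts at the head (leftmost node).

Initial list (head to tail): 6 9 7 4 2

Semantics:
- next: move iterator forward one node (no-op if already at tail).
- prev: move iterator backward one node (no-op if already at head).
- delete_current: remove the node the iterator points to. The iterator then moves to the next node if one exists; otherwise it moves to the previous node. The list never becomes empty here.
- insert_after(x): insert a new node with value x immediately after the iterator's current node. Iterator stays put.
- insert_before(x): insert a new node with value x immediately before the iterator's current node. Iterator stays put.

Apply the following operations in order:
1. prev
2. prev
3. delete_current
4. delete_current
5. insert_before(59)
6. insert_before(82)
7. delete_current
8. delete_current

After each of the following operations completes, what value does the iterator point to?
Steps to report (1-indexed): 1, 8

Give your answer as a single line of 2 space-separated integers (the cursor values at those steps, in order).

After 1 (prev): list=[6, 9, 7, 4, 2] cursor@6
After 2 (prev): list=[6, 9, 7, 4, 2] cursor@6
After 3 (delete_current): list=[9, 7, 4, 2] cursor@9
After 4 (delete_current): list=[7, 4, 2] cursor@7
After 5 (insert_before(59)): list=[59, 7, 4, 2] cursor@7
After 6 (insert_before(82)): list=[59, 82, 7, 4, 2] cursor@7
After 7 (delete_current): list=[59, 82, 4, 2] cursor@4
After 8 (delete_current): list=[59, 82, 2] cursor@2

Answer: 6 2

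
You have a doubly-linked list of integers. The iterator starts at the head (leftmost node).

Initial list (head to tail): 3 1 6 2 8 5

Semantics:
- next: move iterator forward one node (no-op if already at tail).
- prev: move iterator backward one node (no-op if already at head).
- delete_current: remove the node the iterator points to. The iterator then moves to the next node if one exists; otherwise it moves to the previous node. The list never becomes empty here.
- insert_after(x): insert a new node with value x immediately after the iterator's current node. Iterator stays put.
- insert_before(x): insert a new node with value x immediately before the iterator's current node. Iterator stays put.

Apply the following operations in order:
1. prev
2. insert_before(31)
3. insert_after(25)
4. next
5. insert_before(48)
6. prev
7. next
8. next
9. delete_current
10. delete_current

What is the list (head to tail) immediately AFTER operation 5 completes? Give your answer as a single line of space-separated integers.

After 1 (prev): list=[3, 1, 6, 2, 8, 5] cursor@3
After 2 (insert_before(31)): list=[31, 3, 1, 6, 2, 8, 5] cursor@3
After 3 (insert_after(25)): list=[31, 3, 25, 1, 6, 2, 8, 5] cursor@3
After 4 (next): list=[31, 3, 25, 1, 6, 2, 8, 5] cursor@25
After 5 (insert_before(48)): list=[31, 3, 48, 25, 1, 6, 2, 8, 5] cursor@25

Answer: 31 3 48 25 1 6 2 8 5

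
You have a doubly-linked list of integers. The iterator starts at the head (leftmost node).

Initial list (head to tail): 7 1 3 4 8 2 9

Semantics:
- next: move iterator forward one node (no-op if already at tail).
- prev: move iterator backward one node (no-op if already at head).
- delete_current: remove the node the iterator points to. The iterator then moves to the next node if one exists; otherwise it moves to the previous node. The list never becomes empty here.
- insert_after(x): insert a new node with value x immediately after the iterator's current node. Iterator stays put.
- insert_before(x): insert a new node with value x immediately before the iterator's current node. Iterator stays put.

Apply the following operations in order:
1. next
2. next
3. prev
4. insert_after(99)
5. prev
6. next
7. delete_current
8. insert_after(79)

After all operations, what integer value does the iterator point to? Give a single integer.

After 1 (next): list=[7, 1, 3, 4, 8, 2, 9] cursor@1
After 2 (next): list=[7, 1, 3, 4, 8, 2, 9] cursor@3
After 3 (prev): list=[7, 1, 3, 4, 8, 2, 9] cursor@1
After 4 (insert_after(99)): list=[7, 1, 99, 3, 4, 8, 2, 9] cursor@1
After 5 (prev): list=[7, 1, 99, 3, 4, 8, 2, 9] cursor@7
After 6 (next): list=[7, 1, 99, 3, 4, 8, 2, 9] cursor@1
After 7 (delete_current): list=[7, 99, 3, 4, 8, 2, 9] cursor@99
After 8 (insert_after(79)): list=[7, 99, 79, 3, 4, 8, 2, 9] cursor@99

Answer: 99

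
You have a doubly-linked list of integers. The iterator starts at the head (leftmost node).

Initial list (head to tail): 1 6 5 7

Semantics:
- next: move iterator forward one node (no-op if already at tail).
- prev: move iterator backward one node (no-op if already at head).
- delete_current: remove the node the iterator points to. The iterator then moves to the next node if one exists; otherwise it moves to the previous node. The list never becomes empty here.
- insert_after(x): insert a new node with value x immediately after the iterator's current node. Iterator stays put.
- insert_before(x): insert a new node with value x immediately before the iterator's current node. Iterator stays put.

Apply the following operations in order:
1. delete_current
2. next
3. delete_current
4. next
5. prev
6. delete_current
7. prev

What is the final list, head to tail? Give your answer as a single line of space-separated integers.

Answer: 7

Derivation:
After 1 (delete_current): list=[6, 5, 7] cursor@6
After 2 (next): list=[6, 5, 7] cursor@5
After 3 (delete_current): list=[6, 7] cursor@7
After 4 (next): list=[6, 7] cursor@7
After 5 (prev): list=[6, 7] cursor@6
After 6 (delete_current): list=[7] cursor@7
After 7 (prev): list=[7] cursor@7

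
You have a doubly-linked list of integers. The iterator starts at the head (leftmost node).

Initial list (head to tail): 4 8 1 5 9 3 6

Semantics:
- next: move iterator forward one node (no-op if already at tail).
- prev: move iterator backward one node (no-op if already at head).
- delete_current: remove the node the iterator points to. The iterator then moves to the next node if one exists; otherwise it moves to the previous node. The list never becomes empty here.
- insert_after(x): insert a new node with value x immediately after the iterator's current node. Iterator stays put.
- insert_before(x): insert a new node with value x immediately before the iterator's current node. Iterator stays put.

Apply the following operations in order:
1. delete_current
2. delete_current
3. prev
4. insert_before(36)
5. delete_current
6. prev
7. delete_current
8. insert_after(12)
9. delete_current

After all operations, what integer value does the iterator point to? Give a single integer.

After 1 (delete_current): list=[8, 1, 5, 9, 3, 6] cursor@8
After 2 (delete_current): list=[1, 5, 9, 3, 6] cursor@1
After 3 (prev): list=[1, 5, 9, 3, 6] cursor@1
After 4 (insert_before(36)): list=[36, 1, 5, 9, 3, 6] cursor@1
After 5 (delete_current): list=[36, 5, 9, 3, 6] cursor@5
After 6 (prev): list=[36, 5, 9, 3, 6] cursor@36
After 7 (delete_current): list=[5, 9, 3, 6] cursor@5
After 8 (insert_after(12)): list=[5, 12, 9, 3, 6] cursor@5
After 9 (delete_current): list=[12, 9, 3, 6] cursor@12

Answer: 12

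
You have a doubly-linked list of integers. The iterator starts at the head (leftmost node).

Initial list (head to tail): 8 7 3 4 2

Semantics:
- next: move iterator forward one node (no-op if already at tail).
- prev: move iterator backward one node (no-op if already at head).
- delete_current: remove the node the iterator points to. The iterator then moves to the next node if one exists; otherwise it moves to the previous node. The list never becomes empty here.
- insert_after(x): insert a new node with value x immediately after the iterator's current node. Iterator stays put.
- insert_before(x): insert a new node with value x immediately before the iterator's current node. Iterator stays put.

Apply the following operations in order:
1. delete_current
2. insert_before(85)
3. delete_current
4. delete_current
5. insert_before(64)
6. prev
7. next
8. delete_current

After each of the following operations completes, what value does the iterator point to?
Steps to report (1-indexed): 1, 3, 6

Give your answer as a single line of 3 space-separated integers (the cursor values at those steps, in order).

After 1 (delete_current): list=[7, 3, 4, 2] cursor@7
After 2 (insert_before(85)): list=[85, 7, 3, 4, 2] cursor@7
After 3 (delete_current): list=[85, 3, 4, 2] cursor@3
After 4 (delete_current): list=[85, 4, 2] cursor@4
After 5 (insert_before(64)): list=[85, 64, 4, 2] cursor@4
After 6 (prev): list=[85, 64, 4, 2] cursor@64
After 7 (next): list=[85, 64, 4, 2] cursor@4
After 8 (delete_current): list=[85, 64, 2] cursor@2

Answer: 7 3 64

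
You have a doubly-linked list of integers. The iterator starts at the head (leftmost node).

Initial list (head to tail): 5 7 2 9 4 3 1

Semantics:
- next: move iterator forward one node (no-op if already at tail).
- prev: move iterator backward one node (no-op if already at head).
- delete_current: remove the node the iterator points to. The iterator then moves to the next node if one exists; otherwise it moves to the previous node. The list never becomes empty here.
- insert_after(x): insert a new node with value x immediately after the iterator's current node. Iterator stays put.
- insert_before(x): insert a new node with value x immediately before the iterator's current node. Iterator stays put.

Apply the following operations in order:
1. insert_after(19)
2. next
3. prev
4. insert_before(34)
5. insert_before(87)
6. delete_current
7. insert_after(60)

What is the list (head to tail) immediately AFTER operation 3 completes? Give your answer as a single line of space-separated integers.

Answer: 5 19 7 2 9 4 3 1

Derivation:
After 1 (insert_after(19)): list=[5, 19, 7, 2, 9, 4, 3, 1] cursor@5
After 2 (next): list=[5, 19, 7, 2, 9, 4, 3, 1] cursor@19
After 3 (prev): list=[5, 19, 7, 2, 9, 4, 3, 1] cursor@5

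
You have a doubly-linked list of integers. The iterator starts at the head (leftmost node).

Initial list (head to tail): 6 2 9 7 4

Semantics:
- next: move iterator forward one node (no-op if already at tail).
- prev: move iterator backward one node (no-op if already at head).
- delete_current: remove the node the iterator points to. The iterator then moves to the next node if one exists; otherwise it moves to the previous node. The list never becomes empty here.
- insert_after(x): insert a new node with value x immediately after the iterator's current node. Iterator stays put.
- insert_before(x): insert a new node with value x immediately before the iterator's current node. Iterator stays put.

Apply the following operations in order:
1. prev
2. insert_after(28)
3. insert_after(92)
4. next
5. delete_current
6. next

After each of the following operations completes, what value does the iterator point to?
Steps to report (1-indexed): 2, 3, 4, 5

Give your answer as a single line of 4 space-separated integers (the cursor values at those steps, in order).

After 1 (prev): list=[6, 2, 9, 7, 4] cursor@6
After 2 (insert_after(28)): list=[6, 28, 2, 9, 7, 4] cursor@6
After 3 (insert_after(92)): list=[6, 92, 28, 2, 9, 7, 4] cursor@6
After 4 (next): list=[6, 92, 28, 2, 9, 7, 4] cursor@92
After 5 (delete_current): list=[6, 28, 2, 9, 7, 4] cursor@28
After 6 (next): list=[6, 28, 2, 9, 7, 4] cursor@2

Answer: 6 6 92 28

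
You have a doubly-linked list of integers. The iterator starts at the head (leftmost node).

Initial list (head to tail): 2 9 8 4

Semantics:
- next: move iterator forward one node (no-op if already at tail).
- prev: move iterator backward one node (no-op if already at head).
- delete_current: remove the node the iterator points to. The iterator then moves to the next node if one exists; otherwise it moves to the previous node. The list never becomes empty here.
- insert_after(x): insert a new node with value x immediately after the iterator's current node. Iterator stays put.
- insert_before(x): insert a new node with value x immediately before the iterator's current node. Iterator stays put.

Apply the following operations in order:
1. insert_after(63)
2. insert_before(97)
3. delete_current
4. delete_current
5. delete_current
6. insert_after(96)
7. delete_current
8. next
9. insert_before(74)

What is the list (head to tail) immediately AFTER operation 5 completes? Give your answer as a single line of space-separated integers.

Answer: 97 8 4

Derivation:
After 1 (insert_after(63)): list=[2, 63, 9, 8, 4] cursor@2
After 2 (insert_before(97)): list=[97, 2, 63, 9, 8, 4] cursor@2
After 3 (delete_current): list=[97, 63, 9, 8, 4] cursor@63
After 4 (delete_current): list=[97, 9, 8, 4] cursor@9
After 5 (delete_current): list=[97, 8, 4] cursor@8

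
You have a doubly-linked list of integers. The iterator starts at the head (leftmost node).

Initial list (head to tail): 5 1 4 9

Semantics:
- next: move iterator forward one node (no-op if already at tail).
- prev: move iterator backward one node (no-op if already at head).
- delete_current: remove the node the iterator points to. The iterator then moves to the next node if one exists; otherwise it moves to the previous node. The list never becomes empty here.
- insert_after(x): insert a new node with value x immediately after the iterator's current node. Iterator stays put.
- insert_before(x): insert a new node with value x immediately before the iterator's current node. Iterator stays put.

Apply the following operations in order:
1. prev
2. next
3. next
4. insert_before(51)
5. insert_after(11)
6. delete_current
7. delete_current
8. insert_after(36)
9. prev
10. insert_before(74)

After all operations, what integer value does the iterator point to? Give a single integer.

After 1 (prev): list=[5, 1, 4, 9] cursor@5
After 2 (next): list=[5, 1, 4, 9] cursor@1
After 3 (next): list=[5, 1, 4, 9] cursor@4
After 4 (insert_before(51)): list=[5, 1, 51, 4, 9] cursor@4
After 5 (insert_after(11)): list=[5, 1, 51, 4, 11, 9] cursor@4
After 6 (delete_current): list=[5, 1, 51, 11, 9] cursor@11
After 7 (delete_current): list=[5, 1, 51, 9] cursor@9
After 8 (insert_after(36)): list=[5, 1, 51, 9, 36] cursor@9
After 9 (prev): list=[5, 1, 51, 9, 36] cursor@51
After 10 (insert_before(74)): list=[5, 1, 74, 51, 9, 36] cursor@51

Answer: 51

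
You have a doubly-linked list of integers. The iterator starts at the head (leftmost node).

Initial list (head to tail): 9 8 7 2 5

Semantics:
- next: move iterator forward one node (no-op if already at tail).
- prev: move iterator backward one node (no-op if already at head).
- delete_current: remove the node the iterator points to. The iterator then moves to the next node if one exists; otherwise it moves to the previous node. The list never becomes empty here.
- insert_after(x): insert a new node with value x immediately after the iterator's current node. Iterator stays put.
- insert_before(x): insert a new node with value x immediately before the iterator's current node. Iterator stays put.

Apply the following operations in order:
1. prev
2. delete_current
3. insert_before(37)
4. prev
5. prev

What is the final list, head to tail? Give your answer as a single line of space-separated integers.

After 1 (prev): list=[9, 8, 7, 2, 5] cursor@9
After 2 (delete_current): list=[8, 7, 2, 5] cursor@8
After 3 (insert_before(37)): list=[37, 8, 7, 2, 5] cursor@8
After 4 (prev): list=[37, 8, 7, 2, 5] cursor@37
After 5 (prev): list=[37, 8, 7, 2, 5] cursor@37

Answer: 37 8 7 2 5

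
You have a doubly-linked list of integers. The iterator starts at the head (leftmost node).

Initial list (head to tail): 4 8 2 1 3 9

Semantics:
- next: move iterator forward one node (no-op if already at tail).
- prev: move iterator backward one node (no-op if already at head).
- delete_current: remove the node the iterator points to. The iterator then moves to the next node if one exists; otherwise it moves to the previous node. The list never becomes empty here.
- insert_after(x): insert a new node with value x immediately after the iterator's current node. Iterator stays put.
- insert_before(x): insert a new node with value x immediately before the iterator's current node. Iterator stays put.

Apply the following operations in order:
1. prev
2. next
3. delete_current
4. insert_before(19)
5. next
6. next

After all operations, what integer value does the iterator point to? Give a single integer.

After 1 (prev): list=[4, 8, 2, 1, 3, 9] cursor@4
After 2 (next): list=[4, 8, 2, 1, 3, 9] cursor@8
After 3 (delete_current): list=[4, 2, 1, 3, 9] cursor@2
After 4 (insert_before(19)): list=[4, 19, 2, 1, 3, 9] cursor@2
After 5 (next): list=[4, 19, 2, 1, 3, 9] cursor@1
After 6 (next): list=[4, 19, 2, 1, 3, 9] cursor@3

Answer: 3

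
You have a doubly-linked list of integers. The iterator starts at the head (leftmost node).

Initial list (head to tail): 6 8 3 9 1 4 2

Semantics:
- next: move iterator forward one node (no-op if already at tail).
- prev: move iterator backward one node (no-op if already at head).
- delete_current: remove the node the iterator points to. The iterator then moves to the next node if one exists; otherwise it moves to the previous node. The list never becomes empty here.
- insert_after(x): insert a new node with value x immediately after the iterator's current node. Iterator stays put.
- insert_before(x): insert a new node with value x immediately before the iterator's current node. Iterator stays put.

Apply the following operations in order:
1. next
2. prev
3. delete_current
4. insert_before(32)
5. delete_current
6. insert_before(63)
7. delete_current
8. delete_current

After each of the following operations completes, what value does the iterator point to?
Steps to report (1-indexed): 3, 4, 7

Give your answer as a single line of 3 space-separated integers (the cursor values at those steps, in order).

Answer: 8 8 9

Derivation:
After 1 (next): list=[6, 8, 3, 9, 1, 4, 2] cursor@8
After 2 (prev): list=[6, 8, 3, 9, 1, 4, 2] cursor@6
After 3 (delete_current): list=[8, 3, 9, 1, 4, 2] cursor@8
After 4 (insert_before(32)): list=[32, 8, 3, 9, 1, 4, 2] cursor@8
After 5 (delete_current): list=[32, 3, 9, 1, 4, 2] cursor@3
After 6 (insert_before(63)): list=[32, 63, 3, 9, 1, 4, 2] cursor@3
After 7 (delete_current): list=[32, 63, 9, 1, 4, 2] cursor@9
After 8 (delete_current): list=[32, 63, 1, 4, 2] cursor@1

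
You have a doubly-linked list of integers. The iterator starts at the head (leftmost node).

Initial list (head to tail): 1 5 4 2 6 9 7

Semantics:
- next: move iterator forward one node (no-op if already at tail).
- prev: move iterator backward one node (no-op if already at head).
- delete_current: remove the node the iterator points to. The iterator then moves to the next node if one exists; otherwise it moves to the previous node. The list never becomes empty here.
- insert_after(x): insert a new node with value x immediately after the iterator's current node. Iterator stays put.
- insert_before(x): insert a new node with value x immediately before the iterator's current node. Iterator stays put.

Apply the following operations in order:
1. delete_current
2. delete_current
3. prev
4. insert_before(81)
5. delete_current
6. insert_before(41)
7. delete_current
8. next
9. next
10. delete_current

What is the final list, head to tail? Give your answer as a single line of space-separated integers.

Answer: 81 41 6 9

Derivation:
After 1 (delete_current): list=[5, 4, 2, 6, 9, 7] cursor@5
After 2 (delete_current): list=[4, 2, 6, 9, 7] cursor@4
After 3 (prev): list=[4, 2, 6, 9, 7] cursor@4
After 4 (insert_before(81)): list=[81, 4, 2, 6, 9, 7] cursor@4
After 5 (delete_current): list=[81, 2, 6, 9, 7] cursor@2
After 6 (insert_before(41)): list=[81, 41, 2, 6, 9, 7] cursor@2
After 7 (delete_current): list=[81, 41, 6, 9, 7] cursor@6
After 8 (next): list=[81, 41, 6, 9, 7] cursor@9
After 9 (next): list=[81, 41, 6, 9, 7] cursor@7
After 10 (delete_current): list=[81, 41, 6, 9] cursor@9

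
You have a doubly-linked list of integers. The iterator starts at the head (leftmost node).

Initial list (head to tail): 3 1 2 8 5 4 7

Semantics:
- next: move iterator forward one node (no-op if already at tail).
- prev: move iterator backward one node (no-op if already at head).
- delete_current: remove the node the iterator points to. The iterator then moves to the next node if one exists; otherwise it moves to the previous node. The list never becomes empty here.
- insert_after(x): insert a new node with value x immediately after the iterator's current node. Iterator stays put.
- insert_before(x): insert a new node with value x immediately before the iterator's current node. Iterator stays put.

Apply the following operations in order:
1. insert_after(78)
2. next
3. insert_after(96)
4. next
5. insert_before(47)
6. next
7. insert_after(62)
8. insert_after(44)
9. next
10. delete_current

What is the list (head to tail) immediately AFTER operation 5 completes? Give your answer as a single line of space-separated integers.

Answer: 3 78 47 96 1 2 8 5 4 7

Derivation:
After 1 (insert_after(78)): list=[3, 78, 1, 2, 8, 5, 4, 7] cursor@3
After 2 (next): list=[3, 78, 1, 2, 8, 5, 4, 7] cursor@78
After 3 (insert_after(96)): list=[3, 78, 96, 1, 2, 8, 5, 4, 7] cursor@78
After 4 (next): list=[3, 78, 96, 1, 2, 8, 5, 4, 7] cursor@96
After 5 (insert_before(47)): list=[3, 78, 47, 96, 1, 2, 8, 5, 4, 7] cursor@96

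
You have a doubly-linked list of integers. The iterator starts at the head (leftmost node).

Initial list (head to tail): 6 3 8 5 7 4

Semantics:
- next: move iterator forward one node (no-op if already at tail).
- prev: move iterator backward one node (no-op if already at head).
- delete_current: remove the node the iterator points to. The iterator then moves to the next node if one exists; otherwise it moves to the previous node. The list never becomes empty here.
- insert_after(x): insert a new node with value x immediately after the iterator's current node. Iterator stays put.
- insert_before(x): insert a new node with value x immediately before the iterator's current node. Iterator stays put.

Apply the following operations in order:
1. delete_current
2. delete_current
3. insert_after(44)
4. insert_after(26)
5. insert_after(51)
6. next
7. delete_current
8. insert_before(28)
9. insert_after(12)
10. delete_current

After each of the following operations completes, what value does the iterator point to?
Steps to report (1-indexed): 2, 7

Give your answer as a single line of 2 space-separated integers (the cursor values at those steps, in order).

After 1 (delete_current): list=[3, 8, 5, 7, 4] cursor@3
After 2 (delete_current): list=[8, 5, 7, 4] cursor@8
After 3 (insert_after(44)): list=[8, 44, 5, 7, 4] cursor@8
After 4 (insert_after(26)): list=[8, 26, 44, 5, 7, 4] cursor@8
After 5 (insert_after(51)): list=[8, 51, 26, 44, 5, 7, 4] cursor@8
After 6 (next): list=[8, 51, 26, 44, 5, 7, 4] cursor@51
After 7 (delete_current): list=[8, 26, 44, 5, 7, 4] cursor@26
After 8 (insert_before(28)): list=[8, 28, 26, 44, 5, 7, 4] cursor@26
After 9 (insert_after(12)): list=[8, 28, 26, 12, 44, 5, 7, 4] cursor@26
After 10 (delete_current): list=[8, 28, 12, 44, 5, 7, 4] cursor@12

Answer: 8 26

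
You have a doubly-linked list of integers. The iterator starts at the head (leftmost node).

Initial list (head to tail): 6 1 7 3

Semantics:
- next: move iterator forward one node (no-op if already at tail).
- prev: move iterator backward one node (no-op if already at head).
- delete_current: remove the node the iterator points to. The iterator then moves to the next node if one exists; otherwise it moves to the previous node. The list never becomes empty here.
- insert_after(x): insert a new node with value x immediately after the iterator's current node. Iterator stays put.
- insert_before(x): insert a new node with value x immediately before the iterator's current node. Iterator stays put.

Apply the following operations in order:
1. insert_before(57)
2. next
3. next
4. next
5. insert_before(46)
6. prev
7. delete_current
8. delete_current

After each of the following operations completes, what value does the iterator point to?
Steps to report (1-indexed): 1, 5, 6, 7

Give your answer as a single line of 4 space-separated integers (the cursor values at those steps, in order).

After 1 (insert_before(57)): list=[57, 6, 1, 7, 3] cursor@6
After 2 (next): list=[57, 6, 1, 7, 3] cursor@1
After 3 (next): list=[57, 6, 1, 7, 3] cursor@7
After 4 (next): list=[57, 6, 1, 7, 3] cursor@3
After 5 (insert_before(46)): list=[57, 6, 1, 7, 46, 3] cursor@3
After 6 (prev): list=[57, 6, 1, 7, 46, 3] cursor@46
After 7 (delete_current): list=[57, 6, 1, 7, 3] cursor@3
After 8 (delete_current): list=[57, 6, 1, 7] cursor@7

Answer: 6 3 46 3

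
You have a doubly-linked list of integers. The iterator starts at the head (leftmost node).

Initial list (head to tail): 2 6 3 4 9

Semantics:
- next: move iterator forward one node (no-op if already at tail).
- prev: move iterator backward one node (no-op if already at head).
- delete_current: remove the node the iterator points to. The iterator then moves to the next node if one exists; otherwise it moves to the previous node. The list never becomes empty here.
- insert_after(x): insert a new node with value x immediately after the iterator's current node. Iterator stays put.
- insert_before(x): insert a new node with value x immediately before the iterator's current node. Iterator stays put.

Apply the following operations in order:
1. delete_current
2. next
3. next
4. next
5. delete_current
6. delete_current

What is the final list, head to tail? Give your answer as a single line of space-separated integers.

After 1 (delete_current): list=[6, 3, 4, 9] cursor@6
After 2 (next): list=[6, 3, 4, 9] cursor@3
After 3 (next): list=[6, 3, 4, 9] cursor@4
After 4 (next): list=[6, 3, 4, 9] cursor@9
After 5 (delete_current): list=[6, 3, 4] cursor@4
After 6 (delete_current): list=[6, 3] cursor@3

Answer: 6 3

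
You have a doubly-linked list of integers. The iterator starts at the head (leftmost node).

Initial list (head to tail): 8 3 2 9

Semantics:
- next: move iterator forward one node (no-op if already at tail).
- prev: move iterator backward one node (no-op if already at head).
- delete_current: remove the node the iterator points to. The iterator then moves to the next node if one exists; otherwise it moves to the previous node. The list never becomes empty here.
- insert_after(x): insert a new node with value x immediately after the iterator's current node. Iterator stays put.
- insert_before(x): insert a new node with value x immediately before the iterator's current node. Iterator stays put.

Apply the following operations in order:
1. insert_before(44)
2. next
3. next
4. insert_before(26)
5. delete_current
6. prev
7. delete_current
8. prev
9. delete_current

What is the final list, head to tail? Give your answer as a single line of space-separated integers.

Answer: 44 8 9

Derivation:
After 1 (insert_before(44)): list=[44, 8, 3, 2, 9] cursor@8
After 2 (next): list=[44, 8, 3, 2, 9] cursor@3
After 3 (next): list=[44, 8, 3, 2, 9] cursor@2
After 4 (insert_before(26)): list=[44, 8, 3, 26, 2, 9] cursor@2
After 5 (delete_current): list=[44, 8, 3, 26, 9] cursor@9
After 6 (prev): list=[44, 8, 3, 26, 9] cursor@26
After 7 (delete_current): list=[44, 8, 3, 9] cursor@9
After 8 (prev): list=[44, 8, 3, 9] cursor@3
After 9 (delete_current): list=[44, 8, 9] cursor@9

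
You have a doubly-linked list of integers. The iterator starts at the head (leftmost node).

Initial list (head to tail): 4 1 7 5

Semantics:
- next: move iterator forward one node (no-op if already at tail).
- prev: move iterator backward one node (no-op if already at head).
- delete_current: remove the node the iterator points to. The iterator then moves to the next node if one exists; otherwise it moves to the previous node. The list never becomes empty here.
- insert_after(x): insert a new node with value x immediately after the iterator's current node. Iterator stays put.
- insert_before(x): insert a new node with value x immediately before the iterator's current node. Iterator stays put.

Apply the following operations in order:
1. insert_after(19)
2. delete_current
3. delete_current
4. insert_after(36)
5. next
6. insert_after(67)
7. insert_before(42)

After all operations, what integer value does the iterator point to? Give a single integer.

Answer: 36

Derivation:
After 1 (insert_after(19)): list=[4, 19, 1, 7, 5] cursor@4
After 2 (delete_current): list=[19, 1, 7, 5] cursor@19
After 3 (delete_current): list=[1, 7, 5] cursor@1
After 4 (insert_after(36)): list=[1, 36, 7, 5] cursor@1
After 5 (next): list=[1, 36, 7, 5] cursor@36
After 6 (insert_after(67)): list=[1, 36, 67, 7, 5] cursor@36
After 7 (insert_before(42)): list=[1, 42, 36, 67, 7, 5] cursor@36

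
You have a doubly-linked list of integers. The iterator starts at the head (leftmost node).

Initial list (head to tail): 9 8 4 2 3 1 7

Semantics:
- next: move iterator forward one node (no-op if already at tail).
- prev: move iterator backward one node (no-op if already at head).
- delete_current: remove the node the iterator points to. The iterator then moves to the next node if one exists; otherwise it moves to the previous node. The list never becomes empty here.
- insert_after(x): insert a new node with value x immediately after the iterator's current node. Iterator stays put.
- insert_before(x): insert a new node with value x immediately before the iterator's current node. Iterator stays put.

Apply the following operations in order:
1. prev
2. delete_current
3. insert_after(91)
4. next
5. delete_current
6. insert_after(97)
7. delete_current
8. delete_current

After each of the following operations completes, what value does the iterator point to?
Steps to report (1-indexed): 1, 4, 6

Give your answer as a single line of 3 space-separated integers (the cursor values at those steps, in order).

Answer: 9 91 4

Derivation:
After 1 (prev): list=[9, 8, 4, 2, 3, 1, 7] cursor@9
After 2 (delete_current): list=[8, 4, 2, 3, 1, 7] cursor@8
After 3 (insert_after(91)): list=[8, 91, 4, 2, 3, 1, 7] cursor@8
After 4 (next): list=[8, 91, 4, 2, 3, 1, 7] cursor@91
After 5 (delete_current): list=[8, 4, 2, 3, 1, 7] cursor@4
After 6 (insert_after(97)): list=[8, 4, 97, 2, 3, 1, 7] cursor@4
After 7 (delete_current): list=[8, 97, 2, 3, 1, 7] cursor@97
After 8 (delete_current): list=[8, 2, 3, 1, 7] cursor@2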